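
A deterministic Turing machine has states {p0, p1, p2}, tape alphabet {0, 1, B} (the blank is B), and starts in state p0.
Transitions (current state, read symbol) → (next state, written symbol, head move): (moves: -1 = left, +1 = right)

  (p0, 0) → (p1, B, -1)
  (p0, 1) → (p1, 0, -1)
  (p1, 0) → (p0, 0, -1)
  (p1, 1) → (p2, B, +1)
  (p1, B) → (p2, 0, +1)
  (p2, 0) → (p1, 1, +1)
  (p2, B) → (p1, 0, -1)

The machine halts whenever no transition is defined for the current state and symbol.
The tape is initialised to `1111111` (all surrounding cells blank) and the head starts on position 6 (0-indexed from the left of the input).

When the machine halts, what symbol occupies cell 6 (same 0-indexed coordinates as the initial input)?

0

state=p0 head=6 tape=BB111111[1]BB   (p0,1)→(p1,0,-1)
state=p1 head=5 tape=BB11111[1]0BB   (p1,1)→(p2,B,+1)
state=p2 head=6 tape=BB11111B[0]BB   (p2,0)→(p1,1,+1)
state=p1 head=7 tape=BB11111B1[B]B   (p1,B)→(p2,0,+1)
state=p2 head=8 tape=BB11111B10[B]   (p2,B)→(p1,0,-1)
state=p1 head=7 tape=BB11111B1[0]0   (p1,0)→(p0,0,-1)
state=p0 head=6 tape=BB11111B[1]00   (p0,1)→(p1,0,-1)
state=p1 head=5 tape=BB11111[B]000   (p1,B)→(p2,0,+1)
state=p2 head=6 tape=BB111110[0]00   (p2,0)→(p1,1,+1)
state=p1 head=7 tape=BB1111101[0]0   (p1,0)→(p0,0,-1)
state=p0 head=6 tape=BB111110[1]00   (p0,1)→(p1,0,-1)
state=p1 head=5 tape=BB11111[0]000   (p1,0)→(p0,0,-1)
state=p0 head=4 tape=BB1111[1]0000   (p0,1)→(p1,0,-1)
state=p1 head=3 tape=BB111[1]00000   (p1,1)→(p2,B,+1)
state=p2 head=4 tape=BB111B[0]0000   (p2,0)→(p1,1,+1)
state=p1 head=5 tape=BB111B1[0]000   (p1,0)→(p0,0,-1)
state=p0 head=4 tape=BB111B[1]0000   (p0,1)→(p1,0,-1)
state=p1 head=3 tape=BB111[B]00000   (p1,B)→(p2,0,+1)
state=p2 head=4 tape=BB1110[0]0000   (p2,0)→(p1,1,+1)
state=p1 head=5 tape=BB11101[0]000   (p1,0)→(p0,0,-1)
state=p0 head=4 tape=BB1110[1]0000   (p0,1)→(p1,0,-1)
state=p1 head=3 tape=BB111[0]00000   (p1,0)→(p0,0,-1)
state=p0 head=2 tape=BB11[1]000000   (p0,1)→(p1,0,-1)
state=p1 head=1 tape=BB1[1]0000000   (p1,1)→(p2,B,+1)
state=p2 head=2 tape=BB1B[0]000000   (p2,0)→(p1,1,+1)
state=p1 head=3 tape=BB1B1[0]00000   (p1,0)→(p0,0,-1)
state=p0 head=2 tape=BB1B[1]000000   (p0,1)→(p1,0,-1)
state=p1 head=1 tape=BB1[B]0000000   (p1,B)→(p2,0,+1)
state=p2 head=2 tape=BB10[0]000000   (p2,0)→(p1,1,+1)
state=p1 head=3 tape=BB101[0]00000   (p1,0)→(p0,0,-1)
state=p0 head=2 tape=BB10[1]000000   (p0,1)→(p1,0,-1)
state=p1 head=1 tape=BB1[0]0000000   (p1,0)→(p0,0,-1)
state=p0 head=0 tape=BB[1]00000000   (p0,1)→(p1,0,-1)
state=p1 head=-1 tape=B[B]000000000   (p1,B)→(p2,0,+1)
state=p2 head=0 tape=B0[0]00000000   (p2,0)→(p1,1,+1)
state=p1 head=1 tape=B01[0]0000000   (p1,0)→(p0,0,-1)
state=p0 head=0 tape=B0[1]00000000   (p0,1)→(p1,0,-1)
state=p1 head=-1 tape=B[0]000000000   (p1,0)→(p0,0,-1)
state=p0 head=-2 tape=[B]0000000000
Cell 6 holds 0 when M halts.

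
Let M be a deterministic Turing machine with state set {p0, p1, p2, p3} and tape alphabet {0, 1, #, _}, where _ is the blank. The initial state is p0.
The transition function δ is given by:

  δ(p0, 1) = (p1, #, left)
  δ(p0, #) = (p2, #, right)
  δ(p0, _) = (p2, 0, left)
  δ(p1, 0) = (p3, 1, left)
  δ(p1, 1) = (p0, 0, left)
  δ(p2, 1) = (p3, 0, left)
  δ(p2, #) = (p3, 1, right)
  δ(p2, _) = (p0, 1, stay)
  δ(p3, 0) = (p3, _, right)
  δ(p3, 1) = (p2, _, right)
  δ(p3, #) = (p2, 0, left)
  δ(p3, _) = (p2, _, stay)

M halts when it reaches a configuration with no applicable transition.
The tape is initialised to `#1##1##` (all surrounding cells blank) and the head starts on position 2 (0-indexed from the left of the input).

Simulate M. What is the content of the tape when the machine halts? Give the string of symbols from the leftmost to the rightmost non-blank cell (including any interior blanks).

state=p0 head=2 tape=#1[#]#1##   (p0,#)→(p2,#,right)
state=p2 head=3 tape=#1#[#]1##   (p2,#)→(p3,1,right)
state=p3 head=4 tape=#1#1[1]##   (p3,1)→(p2,_,right)
state=p2 head=5 tape=#1#1_[#]#   (p2,#)→(p3,1,right)
state=p3 head=6 tape=#1#1_1[#]   (p3,#)→(p2,0,left)
state=p2 head=5 tape=#1#1_[1]0   (p2,1)→(p3,0,left)
state=p3 head=4 tape=#1#1[_]00   (p3,_)→(p2,_,stay)
state=p2 head=4 tape=#1#1[_]00   (p2,_)→(p0,1,stay)
state=p0 head=4 tape=#1#1[1]00   (p0,1)→(p1,#,left)
state=p1 head=3 tape=#1#[1]#00   (p1,1)→(p0,0,left)
state=p0 head=2 tape=#1[#]0#00   (p0,#)→(p2,#,right)
state=p2 head=3 tape=#1#[0]#00
The non-blank tape span at halt is #1#0#00.

#1#0#00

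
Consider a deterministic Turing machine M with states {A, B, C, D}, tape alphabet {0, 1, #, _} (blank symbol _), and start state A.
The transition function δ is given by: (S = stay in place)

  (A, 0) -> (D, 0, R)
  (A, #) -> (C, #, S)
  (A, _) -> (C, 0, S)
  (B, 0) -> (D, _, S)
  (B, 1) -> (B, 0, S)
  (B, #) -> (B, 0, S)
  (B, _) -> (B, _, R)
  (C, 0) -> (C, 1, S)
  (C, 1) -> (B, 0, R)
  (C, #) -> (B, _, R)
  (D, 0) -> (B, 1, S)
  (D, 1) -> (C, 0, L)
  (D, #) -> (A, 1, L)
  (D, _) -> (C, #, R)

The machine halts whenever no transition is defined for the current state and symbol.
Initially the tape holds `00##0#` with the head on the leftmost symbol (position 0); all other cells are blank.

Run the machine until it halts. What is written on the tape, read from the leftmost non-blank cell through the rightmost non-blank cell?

state=A head=0 tape=[0]0##0#_   (A,0)→(D,0,R)
state=D head=1 tape=0[0]##0#_   (D,0)→(B,1,S)
state=B head=1 tape=0[1]##0#_   (B,1)→(B,0,S)
state=B head=1 tape=0[0]##0#_   (B,0)→(D,_,S)
state=D head=1 tape=0[_]##0#_   (D,_)→(C,#,R)
state=C head=2 tape=0#[#]#0#_   (C,#)→(B,_,R)
state=B head=3 tape=0#_[#]0#_   (B,#)→(B,0,S)
state=B head=3 tape=0#_[0]0#_   (B,0)→(D,_,S)
state=D head=3 tape=0#_[_]0#_   (D,_)→(C,#,R)
state=C head=4 tape=0#_#[0]#_   (C,0)→(C,1,S)
state=C head=4 tape=0#_#[1]#_   (C,1)→(B,0,R)
state=B head=5 tape=0#_#0[#]_   (B,#)→(B,0,S)
state=B head=5 tape=0#_#0[0]_   (B,0)→(D,_,S)
state=D head=5 tape=0#_#0[_]_   (D,_)→(C,#,R)
state=C head=6 tape=0#_#0#[_]
The non-blank tape span at halt is 0#_#0#.

0#_#0#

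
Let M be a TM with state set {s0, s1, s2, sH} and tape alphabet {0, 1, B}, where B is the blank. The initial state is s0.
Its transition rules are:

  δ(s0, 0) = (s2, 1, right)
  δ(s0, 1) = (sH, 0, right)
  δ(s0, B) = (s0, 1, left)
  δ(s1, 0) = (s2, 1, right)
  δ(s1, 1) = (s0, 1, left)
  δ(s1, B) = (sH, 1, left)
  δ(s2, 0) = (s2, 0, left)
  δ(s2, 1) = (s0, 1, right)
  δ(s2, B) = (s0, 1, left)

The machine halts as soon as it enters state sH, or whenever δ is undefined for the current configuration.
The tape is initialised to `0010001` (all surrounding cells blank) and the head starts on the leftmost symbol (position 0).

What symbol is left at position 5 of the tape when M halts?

1

s0 | [0]010001B   read 0 → write 1, move right, go to s2
s2 | 1[0]10001B   read 0 → write 0, move left, go to s2
s2 | [1]010001B   read 1 → write 1, move right, go to s0
s0 | 1[0]10001B   read 0 → write 1, move right, go to s2
s2 | 11[1]0001B   read 1 → write 1, move right, go to s0
s0 | 111[0]001B   read 0 → write 1, move right, go to s2
s2 | 1111[0]01B   read 0 → write 0, move left, go to s2
s2 | 111[1]001B   read 1 → write 1, move right, go to s0
s0 | 1111[0]01B   read 0 → write 1, move right, go to s2
s2 | 11111[0]1B   read 0 → write 0, move left, go to s2
s2 | 1111[1]01B   read 1 → write 1, move right, go to s0
s0 | 11111[0]1B   read 0 → write 1, move right, go to s2
s2 | 111111[1]B   read 1 → write 1, move right, go to s0
s0 | 1111111[B]   read B → write 1, move left, go to s0
s0 | 111111[1]1   read 1 → write 0, move right, go to sH
sH | 1111110[1]
Cell 5 holds 1 when M halts.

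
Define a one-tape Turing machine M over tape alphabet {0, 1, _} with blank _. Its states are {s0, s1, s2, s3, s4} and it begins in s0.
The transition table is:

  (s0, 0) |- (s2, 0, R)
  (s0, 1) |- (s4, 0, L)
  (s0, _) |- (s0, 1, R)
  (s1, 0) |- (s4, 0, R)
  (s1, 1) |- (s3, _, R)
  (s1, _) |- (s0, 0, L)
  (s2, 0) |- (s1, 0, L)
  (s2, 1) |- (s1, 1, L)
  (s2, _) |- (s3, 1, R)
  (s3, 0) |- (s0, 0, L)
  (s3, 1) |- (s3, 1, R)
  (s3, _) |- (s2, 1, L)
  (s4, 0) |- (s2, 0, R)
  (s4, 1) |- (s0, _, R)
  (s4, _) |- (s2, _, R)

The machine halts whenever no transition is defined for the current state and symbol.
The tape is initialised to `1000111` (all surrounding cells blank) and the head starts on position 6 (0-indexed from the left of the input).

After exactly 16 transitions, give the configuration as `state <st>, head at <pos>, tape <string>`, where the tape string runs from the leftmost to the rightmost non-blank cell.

state s2, head at 8, tape 10001_000

state=s0 head=6 tape=100011[1]__   (s0,1)→(s4,0,L)
state=s4 head=5 tape=10001[1]0__   (s4,1)→(s0,_,R)
state=s0 head=6 tape=10001_[0]__   (s0,0)→(s2,0,R)
state=s2 head=7 tape=10001_0[_]_   (s2,_)→(s3,1,R)
state=s3 head=8 tape=10001_01[_]   (s3,_)→(s2,1,L)
state=s2 head=7 tape=10001_0[1]1   (s2,1)→(s1,1,L)
state=s1 head=6 tape=10001_[0]11   (s1,0)→(s4,0,R)
state=s4 head=7 tape=10001_0[1]1   (s4,1)→(s0,_,R)
state=s0 head=8 tape=10001_0_[1]   (s0,1)→(s4,0,L)
state=s4 head=7 tape=10001_0[_]0   (s4,_)→(s2,_,R)
state=s2 head=8 tape=10001_0_[0]   (s2,0)→(s1,0,L)
state=s1 head=7 tape=10001_0[_]0   (s1,_)→(s0,0,L)
state=s0 head=6 tape=10001_[0]00   (s0,0)→(s2,0,R)
state=s2 head=7 tape=10001_0[0]0   (s2,0)→(s1,0,L)
state=s1 head=6 tape=10001_[0]00   (s1,0)→(s4,0,R)
state=s4 head=7 tape=10001_0[0]0   (s4,0)→(s2,0,R)
state=s2 head=8 tape=10001_00[0]
After 16 steps: state s2, head at 8, tape 10001_000.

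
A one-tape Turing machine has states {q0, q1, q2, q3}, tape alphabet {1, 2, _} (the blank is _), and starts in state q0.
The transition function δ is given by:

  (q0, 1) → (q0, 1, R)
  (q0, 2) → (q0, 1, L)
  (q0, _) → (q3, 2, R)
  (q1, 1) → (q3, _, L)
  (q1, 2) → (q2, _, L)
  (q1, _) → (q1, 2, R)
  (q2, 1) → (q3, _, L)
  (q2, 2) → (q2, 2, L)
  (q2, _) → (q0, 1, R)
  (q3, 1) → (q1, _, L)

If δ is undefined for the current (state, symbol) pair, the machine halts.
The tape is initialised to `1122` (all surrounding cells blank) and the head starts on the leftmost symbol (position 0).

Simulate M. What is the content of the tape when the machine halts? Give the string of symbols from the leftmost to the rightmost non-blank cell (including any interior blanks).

state=q0 head=0 tape=[1]122__   (q0,1)→(q0,1,R)
state=q0 head=1 tape=1[1]22__   (q0,1)→(q0,1,R)
state=q0 head=2 tape=11[2]2__   (q0,2)→(q0,1,L)
state=q0 head=1 tape=1[1]12__   (q0,1)→(q0,1,R)
state=q0 head=2 tape=11[1]2__   (q0,1)→(q0,1,R)
state=q0 head=3 tape=111[2]__   (q0,2)→(q0,1,L)
state=q0 head=2 tape=11[1]1__   (q0,1)→(q0,1,R)
state=q0 head=3 tape=111[1]__   (q0,1)→(q0,1,R)
state=q0 head=4 tape=1111[_]_   (q0,_)→(q3,2,R)
state=q3 head=5 tape=11112[_]
The non-blank tape span at halt is 11112.

11112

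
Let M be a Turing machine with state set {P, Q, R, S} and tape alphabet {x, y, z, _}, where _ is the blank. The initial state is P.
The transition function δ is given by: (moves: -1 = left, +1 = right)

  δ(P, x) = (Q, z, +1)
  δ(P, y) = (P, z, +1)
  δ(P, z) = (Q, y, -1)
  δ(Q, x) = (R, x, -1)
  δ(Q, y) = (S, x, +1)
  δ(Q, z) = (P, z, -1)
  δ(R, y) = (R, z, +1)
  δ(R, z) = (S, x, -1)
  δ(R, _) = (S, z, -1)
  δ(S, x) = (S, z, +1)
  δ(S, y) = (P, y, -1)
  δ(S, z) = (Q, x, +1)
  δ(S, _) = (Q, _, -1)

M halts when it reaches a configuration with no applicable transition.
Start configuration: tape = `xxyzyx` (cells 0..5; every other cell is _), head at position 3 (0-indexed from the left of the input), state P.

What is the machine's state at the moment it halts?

R

state=P head=3 tape=xxy[z]yx_   (P,z)→(Q,y,-1)
state=Q head=2 tape=xx[y]yyx_   (Q,y)→(S,x,+1)
state=S head=3 tape=xxx[y]yx_   (S,y)→(P,y,-1)
state=P head=2 tape=xx[x]yyx_   (P,x)→(Q,z,+1)
state=Q head=3 tape=xxz[y]yx_   (Q,y)→(S,x,+1)
state=S head=4 tape=xxzx[y]x_   (S,y)→(P,y,-1)
state=P head=3 tape=xxz[x]yx_   (P,x)→(Q,z,+1)
state=Q head=4 tape=xxzz[y]x_   (Q,y)→(S,x,+1)
state=S head=5 tape=xxzzx[x]_   (S,x)→(S,z,+1)
state=S head=6 tape=xxzzxz[_]   (S,_)→(Q,_,-1)
state=Q head=5 tape=xxzzx[z]_   (Q,z)→(P,z,-1)
state=P head=4 tape=xxzz[x]z_   (P,x)→(Q,z,+1)
state=Q head=5 tape=xxzzz[z]_   (Q,z)→(P,z,-1)
state=P head=4 tape=xxzz[z]z_   (P,z)→(Q,y,-1)
state=Q head=3 tape=xxz[z]yz_   (Q,z)→(P,z,-1)
state=P head=2 tape=xx[z]zyz_   (P,z)→(Q,y,-1)
state=Q head=1 tape=x[x]yzyz_   (Q,x)→(R,x,-1)
state=R head=0 tape=[x]xyzyz_
No transition is defined for (R, x); M halts in state R.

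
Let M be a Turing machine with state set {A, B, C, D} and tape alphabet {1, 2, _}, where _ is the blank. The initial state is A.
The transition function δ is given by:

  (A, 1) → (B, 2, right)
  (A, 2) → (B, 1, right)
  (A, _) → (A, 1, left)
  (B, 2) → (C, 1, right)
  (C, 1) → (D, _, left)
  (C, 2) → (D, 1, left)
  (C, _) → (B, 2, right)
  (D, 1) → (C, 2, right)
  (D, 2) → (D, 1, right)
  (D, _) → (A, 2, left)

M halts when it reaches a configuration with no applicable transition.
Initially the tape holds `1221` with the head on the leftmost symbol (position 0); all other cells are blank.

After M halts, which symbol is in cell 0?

A | [1]221_   read 1 → write 2, move right, go to B
B | 2[2]21_   read 2 → write 1, move right, go to C
C | 21[2]1_   read 2 → write 1, move left, go to D
D | 2[1]11_   read 1 → write 2, move right, go to C
C | 22[1]1_   read 1 → write _, move left, go to D
D | 2[2]_1_   read 2 → write 1, move right, go to D
D | 21[_]1_   read _ → write 2, move left, go to A
A | 2[1]21_   read 1 → write 2, move right, go to B
B | 22[2]1_   read 2 → write 1, move right, go to C
C | 221[1]_   read 1 → write _, move left, go to D
D | 22[1]__   read 1 → write 2, move right, go to C
C | 222[_]_   read _ → write 2, move right, go to B
B | 2222[_]
Cell 0 holds 2 when M halts.

2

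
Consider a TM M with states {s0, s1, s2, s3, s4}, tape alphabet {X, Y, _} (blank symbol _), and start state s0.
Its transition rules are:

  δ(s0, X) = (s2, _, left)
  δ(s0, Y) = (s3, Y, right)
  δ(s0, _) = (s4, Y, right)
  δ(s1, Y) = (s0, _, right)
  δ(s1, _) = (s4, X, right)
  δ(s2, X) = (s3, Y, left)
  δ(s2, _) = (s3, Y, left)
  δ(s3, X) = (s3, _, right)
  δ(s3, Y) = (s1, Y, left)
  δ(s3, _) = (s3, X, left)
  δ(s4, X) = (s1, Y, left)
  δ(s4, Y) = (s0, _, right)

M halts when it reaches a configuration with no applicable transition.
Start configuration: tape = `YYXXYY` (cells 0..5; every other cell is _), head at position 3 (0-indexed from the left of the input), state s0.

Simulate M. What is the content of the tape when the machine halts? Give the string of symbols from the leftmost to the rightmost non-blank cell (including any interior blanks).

X_YX_Y

state=s0 head=3 tape=YYX[X]YY__   (s0,X)→(s2,_,left)
state=s2 head=2 tape=YY[X]_YY__   (s2,X)→(s3,Y,left)
state=s3 head=1 tape=Y[Y]Y_YY__   (s3,Y)→(s1,Y,left)
state=s1 head=0 tape=[Y]YY_YY__   (s1,Y)→(s0,_,right)
state=s0 head=1 tape=_[Y]Y_YY__   (s0,Y)→(s3,Y,right)
state=s3 head=2 tape=_Y[Y]_YY__   (s3,Y)→(s1,Y,left)
state=s1 head=1 tape=_[Y]Y_YY__   (s1,Y)→(s0,_,right)
state=s0 head=2 tape=__[Y]_YY__   (s0,Y)→(s3,Y,right)
state=s3 head=3 tape=__Y[_]YY__   (s3,_)→(s3,X,left)
state=s3 head=2 tape=__[Y]XYY__   (s3,Y)→(s1,Y,left)
state=s1 head=1 tape=_[_]YXYY__   (s1,_)→(s4,X,right)
state=s4 head=2 tape=_X[Y]XYY__   (s4,Y)→(s0,_,right)
state=s0 head=3 tape=_X_[X]YY__   (s0,X)→(s2,_,left)
state=s2 head=2 tape=_X[_]_YY__   (s2,_)→(s3,Y,left)
state=s3 head=1 tape=_[X]Y_YY__   (s3,X)→(s3,_,right)
state=s3 head=2 tape=__[Y]_YY__   (s3,Y)→(s1,Y,left)
state=s1 head=1 tape=_[_]Y_YY__   (s1,_)→(s4,X,right)
state=s4 head=2 tape=_X[Y]_YY__   (s4,Y)→(s0,_,right)
state=s0 head=3 tape=_X_[_]YY__   (s0,_)→(s4,Y,right)
state=s4 head=4 tape=_X_Y[Y]Y__   (s4,Y)→(s0,_,right)
state=s0 head=5 tape=_X_Y_[Y]__   (s0,Y)→(s3,Y,right)
state=s3 head=6 tape=_X_Y_Y[_]_   (s3,_)→(s3,X,left)
state=s3 head=5 tape=_X_Y_[Y]X_   (s3,Y)→(s1,Y,left)
state=s1 head=4 tape=_X_Y[_]YX_   (s1,_)→(s4,X,right)
state=s4 head=5 tape=_X_YX[Y]X_   (s4,Y)→(s0,_,right)
state=s0 head=6 tape=_X_YX_[X]_   (s0,X)→(s2,_,left)
state=s2 head=5 tape=_X_YX[_]__   (s2,_)→(s3,Y,left)
state=s3 head=4 tape=_X_Y[X]Y__   (s3,X)→(s3,_,right)
state=s3 head=5 tape=_X_Y_[Y]__   (s3,Y)→(s1,Y,left)
state=s1 head=4 tape=_X_Y[_]Y__   (s1,_)→(s4,X,right)
state=s4 head=5 tape=_X_YX[Y]__   (s4,Y)→(s0,_,right)
state=s0 head=6 tape=_X_YX_[_]_   (s0,_)→(s4,Y,right)
state=s4 head=7 tape=_X_YX_Y[_]
The non-blank tape span at halt is X_YX_Y.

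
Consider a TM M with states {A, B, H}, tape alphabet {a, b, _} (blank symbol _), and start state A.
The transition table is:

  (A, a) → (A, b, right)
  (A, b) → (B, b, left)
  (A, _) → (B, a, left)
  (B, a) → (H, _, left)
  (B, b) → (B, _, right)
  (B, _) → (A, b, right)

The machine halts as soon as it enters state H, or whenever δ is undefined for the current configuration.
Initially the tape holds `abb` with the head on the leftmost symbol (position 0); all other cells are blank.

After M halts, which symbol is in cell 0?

_

state=A head=0 tape=[a]bb__   (A,a)→(A,b,right)
state=A head=1 tape=b[b]b__   (A,b)→(B,b,left)
state=B head=0 tape=[b]bb__   (B,b)→(B,_,right)
state=B head=1 tape=_[b]b__   (B,b)→(B,_,right)
state=B head=2 tape=__[b]__   (B,b)→(B,_,right)
state=B head=3 tape=___[_]_   (B,_)→(A,b,right)
state=A head=4 tape=___b[_]   (A,_)→(B,a,left)
state=B head=3 tape=___[b]a   (B,b)→(B,_,right)
state=B head=4 tape=____[a]   (B,a)→(H,_,left)
state=H head=3 tape=___[_]_
Cell 0 holds _ when M halts.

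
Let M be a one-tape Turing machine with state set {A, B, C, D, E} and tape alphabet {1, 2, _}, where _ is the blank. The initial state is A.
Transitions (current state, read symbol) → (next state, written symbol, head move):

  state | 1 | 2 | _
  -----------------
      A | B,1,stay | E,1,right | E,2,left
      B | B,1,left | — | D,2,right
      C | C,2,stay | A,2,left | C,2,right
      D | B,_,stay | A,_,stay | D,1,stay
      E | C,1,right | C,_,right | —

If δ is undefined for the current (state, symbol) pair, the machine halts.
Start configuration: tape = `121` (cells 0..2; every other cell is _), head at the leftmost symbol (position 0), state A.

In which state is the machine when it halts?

E

A | __[1]21   read 1 → write 1, move stay, go to B
B | __[1]21   read 1 → write 1, move left, go to B
B | _[_]121   read _ → write 2, move right, go to D
D | _2[1]21   read 1 → write _, move stay, go to B
B | _2[_]21   read _ → write 2, move right, go to D
D | _22[2]1   read 2 → write _, move stay, go to A
A | _22[_]1   read _ → write 2, move left, go to E
E | _2[2]21   read 2 → write _, move right, go to C
C | _2_[2]1   read 2 → write 2, move left, go to A
A | _2[_]21   read _ → write 2, move left, go to E
E | _[2]221   read 2 → write _, move right, go to C
C | __[2]21   read 2 → write 2, move left, go to A
A | _[_]221   read _ → write 2, move left, go to E
E | [_]2221
No transition is defined for (E, _); M halts in state E.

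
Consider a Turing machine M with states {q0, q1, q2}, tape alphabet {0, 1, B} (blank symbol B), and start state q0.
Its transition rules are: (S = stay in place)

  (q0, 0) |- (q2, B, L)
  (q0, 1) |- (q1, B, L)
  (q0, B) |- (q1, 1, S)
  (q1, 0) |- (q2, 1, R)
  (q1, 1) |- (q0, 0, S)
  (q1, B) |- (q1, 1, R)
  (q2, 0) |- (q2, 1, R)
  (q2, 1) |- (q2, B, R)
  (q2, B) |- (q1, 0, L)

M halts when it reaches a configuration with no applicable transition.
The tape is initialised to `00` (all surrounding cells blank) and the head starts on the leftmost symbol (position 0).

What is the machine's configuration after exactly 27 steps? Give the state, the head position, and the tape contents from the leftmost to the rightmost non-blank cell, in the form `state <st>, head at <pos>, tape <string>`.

state=q0 head=0 tape=BB[0]0BB   (q0,0)→(q2,B,L)
state=q2 head=-1 tape=B[B]B0BB   (q2,B)→(q1,0,L)
state=q1 head=-2 tape=[B]0B0BB   (q1,B)→(q1,1,R)
state=q1 head=-1 tape=1[0]B0BB   (q1,0)→(q2,1,R)
state=q2 head=0 tape=11[B]0BB   (q2,B)→(q1,0,L)
state=q1 head=-1 tape=1[1]00BB   (q1,1)→(q0,0,S)
state=q0 head=-1 tape=1[0]00BB   (q0,0)→(q2,B,L)
state=q2 head=-2 tape=[1]B00BB   (q2,1)→(q2,B,R)
state=q2 head=-1 tape=B[B]00BB   (q2,B)→(q1,0,L)
state=q1 head=-2 tape=[B]000BB   (q1,B)→(q1,1,R)
state=q1 head=-1 tape=1[0]00BB   (q1,0)→(q2,1,R)
state=q2 head=0 tape=11[0]0BB   (q2,0)→(q2,1,R)
state=q2 head=1 tape=111[0]BB   (q2,0)→(q2,1,R)
state=q2 head=2 tape=1111[B]B   (q2,B)→(q1,0,L)
state=q1 head=1 tape=111[1]0B   (q1,1)→(q0,0,S)
state=q0 head=1 tape=111[0]0B   (q0,0)→(q2,B,L)
state=q2 head=0 tape=11[1]B0B   (q2,1)→(q2,B,R)
state=q2 head=1 tape=11B[B]0B   (q2,B)→(q1,0,L)
state=q1 head=0 tape=11[B]00B   (q1,B)→(q1,1,R)
state=q1 head=1 tape=111[0]0B   (q1,0)→(q2,1,R)
state=q2 head=2 tape=1111[0]B   (q2,0)→(q2,1,R)
state=q2 head=3 tape=11111[B]   (q2,B)→(q1,0,L)
state=q1 head=2 tape=1111[1]0   (q1,1)→(q0,0,S)
state=q0 head=2 tape=1111[0]0   (q0,0)→(q2,B,L)
state=q2 head=1 tape=111[1]B0   (q2,1)→(q2,B,R)
state=q2 head=2 tape=111B[B]0   (q2,B)→(q1,0,L)
state=q1 head=1 tape=111[B]00   (q1,B)→(q1,1,R)
state=q1 head=2 tape=1111[0]0
After 27 steps: state q1, head at 2, tape 111100.

state q1, head at 2, tape 111100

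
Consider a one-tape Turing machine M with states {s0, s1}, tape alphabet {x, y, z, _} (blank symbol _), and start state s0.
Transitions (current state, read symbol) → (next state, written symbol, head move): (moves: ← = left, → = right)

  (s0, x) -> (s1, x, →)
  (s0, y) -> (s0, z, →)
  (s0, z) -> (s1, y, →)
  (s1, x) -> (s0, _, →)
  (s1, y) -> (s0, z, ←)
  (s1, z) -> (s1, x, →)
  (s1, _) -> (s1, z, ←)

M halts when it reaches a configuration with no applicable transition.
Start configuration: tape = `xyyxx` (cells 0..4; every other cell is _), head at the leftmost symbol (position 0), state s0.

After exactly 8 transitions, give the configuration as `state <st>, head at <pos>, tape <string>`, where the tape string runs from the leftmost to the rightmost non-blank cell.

state s0, head at 4, tape xxx_x

state=s0 head=0 tape=[x]yyxx   (s0,x)→(s1,x,→)
state=s1 head=1 tape=x[y]yxx   (s1,y)→(s0,z,←)
state=s0 head=0 tape=[x]zyxx   (s0,x)→(s1,x,→)
state=s1 head=1 tape=x[z]yxx   (s1,z)→(s1,x,→)
state=s1 head=2 tape=xx[y]xx   (s1,y)→(s0,z,←)
state=s0 head=1 tape=x[x]zxx   (s0,x)→(s1,x,→)
state=s1 head=2 tape=xx[z]xx   (s1,z)→(s1,x,→)
state=s1 head=3 tape=xxx[x]x   (s1,x)→(s0,_,→)
state=s0 head=4 tape=xxx_[x]
After 8 steps: state s0, head at 4, tape xxx_x.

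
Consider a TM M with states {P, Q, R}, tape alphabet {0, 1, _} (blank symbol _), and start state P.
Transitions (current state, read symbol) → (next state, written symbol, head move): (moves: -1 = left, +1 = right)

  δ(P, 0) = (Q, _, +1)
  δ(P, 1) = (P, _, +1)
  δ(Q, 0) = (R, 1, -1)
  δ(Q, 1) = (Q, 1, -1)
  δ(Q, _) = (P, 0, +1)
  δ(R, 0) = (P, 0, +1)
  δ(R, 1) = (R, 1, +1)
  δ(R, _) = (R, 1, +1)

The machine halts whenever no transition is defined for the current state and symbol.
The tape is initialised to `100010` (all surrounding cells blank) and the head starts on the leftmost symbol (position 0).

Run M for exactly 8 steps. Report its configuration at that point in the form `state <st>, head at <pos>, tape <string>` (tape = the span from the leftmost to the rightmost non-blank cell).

state Q, head at 6, tape 110

state=P head=0 tape=[1]00010_   (P,1)→(P,_,+1)
state=P head=1 tape=_[0]0010_   (P,0)→(Q,_,+1)
state=Q head=2 tape=__[0]010_   (Q,0)→(R,1,-1)
state=R head=1 tape=_[_]1010_   (R,_)→(R,1,+1)
state=R head=2 tape=_1[1]010_   (R,1)→(R,1,+1)
state=R head=3 tape=_11[0]10_   (R,0)→(P,0,+1)
state=P head=4 tape=_110[1]0_   (P,1)→(P,_,+1)
state=P head=5 tape=_110_[0]_   (P,0)→(Q,_,+1)
state=Q head=6 tape=_110__[_]
After 8 steps: state Q, head at 6, tape 110.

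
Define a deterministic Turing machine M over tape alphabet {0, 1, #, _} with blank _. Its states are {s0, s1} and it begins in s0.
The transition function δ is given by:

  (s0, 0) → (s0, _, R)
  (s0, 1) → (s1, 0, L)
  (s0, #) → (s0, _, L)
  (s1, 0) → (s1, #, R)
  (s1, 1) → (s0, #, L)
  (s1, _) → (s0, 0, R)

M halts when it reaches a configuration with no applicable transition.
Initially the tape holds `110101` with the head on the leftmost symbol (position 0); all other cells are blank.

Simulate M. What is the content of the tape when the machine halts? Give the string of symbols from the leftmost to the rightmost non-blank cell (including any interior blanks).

00_0_0

s0 | _[1]10101_   read 1 → write 0, move L, go to s1
s1 | [_]010101_   read _ → write 0, move R, go to s0
s0 | 0[0]10101_   read 0 → write _, move R, go to s0
s0 | 0_[1]0101_   read 1 → write 0, move L, go to s1
s1 | 0[_]00101_   read _ → write 0, move R, go to s0
s0 | 00[0]0101_   read 0 → write _, move R, go to s0
s0 | 00_[0]101_   read 0 → write _, move R, go to s0
s0 | 00__[1]01_   read 1 → write 0, move L, go to s1
s1 | 00_[_]001_   read _ → write 0, move R, go to s0
s0 | 00_0[0]01_   read 0 → write _, move R, go to s0
s0 | 00_0_[0]1_   read 0 → write _, move R, go to s0
s0 | 00_0__[1]_   read 1 → write 0, move L, go to s1
s1 | 00_0_[_]0_   read _ → write 0, move R, go to s0
s0 | 00_0_0[0]_   read 0 → write _, move R, go to s0
s0 | 00_0_0_[_]
The non-blank tape span at halt is 00_0_0.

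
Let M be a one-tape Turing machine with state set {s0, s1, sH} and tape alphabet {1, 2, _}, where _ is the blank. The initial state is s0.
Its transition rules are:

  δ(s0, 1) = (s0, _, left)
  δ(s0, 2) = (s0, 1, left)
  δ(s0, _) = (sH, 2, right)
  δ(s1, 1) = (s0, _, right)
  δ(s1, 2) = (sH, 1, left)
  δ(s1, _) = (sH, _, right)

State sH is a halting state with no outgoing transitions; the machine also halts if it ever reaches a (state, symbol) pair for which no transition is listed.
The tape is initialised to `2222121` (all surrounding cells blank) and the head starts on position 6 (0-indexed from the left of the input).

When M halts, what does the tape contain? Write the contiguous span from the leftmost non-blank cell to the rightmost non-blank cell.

state=s0 head=6 tape=_222212[1]   (s0,1)→(s0,_,left)
state=s0 head=5 tape=_22221[2]_   (s0,2)→(s0,1,left)
state=s0 head=4 tape=_2222[1]1_   (s0,1)→(s0,_,left)
state=s0 head=3 tape=_222[2]_1_   (s0,2)→(s0,1,left)
state=s0 head=2 tape=_22[2]1_1_   (s0,2)→(s0,1,left)
state=s0 head=1 tape=_2[2]11_1_   (s0,2)→(s0,1,left)
state=s0 head=0 tape=_[2]111_1_   (s0,2)→(s0,1,left)
state=s0 head=-1 tape=[_]1111_1_   (s0,_)→(sH,2,right)
state=sH head=0 tape=2[1]111_1_
The non-blank tape span at halt is 21111_1.

21111_1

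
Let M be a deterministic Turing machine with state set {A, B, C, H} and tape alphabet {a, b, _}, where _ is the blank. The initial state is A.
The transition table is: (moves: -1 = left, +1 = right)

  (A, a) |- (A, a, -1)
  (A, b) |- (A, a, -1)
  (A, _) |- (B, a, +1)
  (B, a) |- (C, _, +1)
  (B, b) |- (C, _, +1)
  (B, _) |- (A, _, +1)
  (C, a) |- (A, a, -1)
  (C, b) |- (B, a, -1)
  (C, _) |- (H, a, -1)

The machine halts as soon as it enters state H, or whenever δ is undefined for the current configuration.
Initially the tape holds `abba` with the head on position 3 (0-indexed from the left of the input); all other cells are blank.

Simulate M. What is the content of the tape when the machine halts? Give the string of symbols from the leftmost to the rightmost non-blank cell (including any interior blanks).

aaaa_a

state=A head=3 tape=_abb[a]_   (A,a)→(A,a,-1)
state=A head=2 tape=_ab[b]a_   (A,b)→(A,a,-1)
state=A head=1 tape=_a[b]aa_   (A,b)→(A,a,-1)
state=A head=0 tape=_[a]aaa_   (A,a)→(A,a,-1)
state=A head=-1 tape=[_]aaaa_   (A,_)→(B,a,+1)
state=B head=0 tape=a[a]aaa_   (B,a)→(C,_,+1)
state=C head=1 tape=a_[a]aa_   (C,a)→(A,a,-1)
state=A head=0 tape=a[_]aaa_   (A,_)→(B,a,+1)
state=B head=1 tape=aa[a]aa_   (B,a)→(C,_,+1)
state=C head=2 tape=aa_[a]a_   (C,a)→(A,a,-1)
state=A head=1 tape=aa[_]aa_   (A,_)→(B,a,+1)
state=B head=2 tape=aaa[a]a_   (B,a)→(C,_,+1)
state=C head=3 tape=aaa_[a]_   (C,a)→(A,a,-1)
state=A head=2 tape=aaa[_]a_   (A,_)→(B,a,+1)
state=B head=3 tape=aaaa[a]_   (B,a)→(C,_,+1)
state=C head=4 tape=aaaa_[_]   (C,_)→(H,a,-1)
state=H head=3 tape=aaaa[_]a
The non-blank tape span at halt is aaaa_a.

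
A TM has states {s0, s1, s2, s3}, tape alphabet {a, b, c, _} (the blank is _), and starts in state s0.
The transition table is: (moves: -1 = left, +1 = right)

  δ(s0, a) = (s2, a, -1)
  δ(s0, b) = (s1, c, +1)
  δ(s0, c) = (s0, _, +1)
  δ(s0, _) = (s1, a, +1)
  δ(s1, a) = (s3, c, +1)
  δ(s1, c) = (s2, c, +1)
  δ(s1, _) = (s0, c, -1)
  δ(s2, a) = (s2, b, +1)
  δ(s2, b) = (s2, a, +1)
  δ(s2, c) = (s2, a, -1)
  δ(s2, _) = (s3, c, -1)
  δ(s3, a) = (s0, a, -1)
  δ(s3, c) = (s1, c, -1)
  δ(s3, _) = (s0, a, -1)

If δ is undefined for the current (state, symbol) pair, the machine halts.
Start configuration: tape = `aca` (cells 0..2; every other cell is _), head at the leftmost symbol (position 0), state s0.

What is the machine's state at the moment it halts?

s3

s0 | ___[a]ca_   read a → write a, move -1, go to s2
s2 | __[_]aca_   read _ → write c, move -1, go to s3
s3 | _[_]caca_   read _ → write a, move -1, go to s0
s0 | [_]acaca_   read _ → write a, move +1, go to s1
s1 | a[a]caca_   read a → write c, move +1, go to s3
s3 | ac[c]aca_   read c → write c, move -1, go to s1
s1 | a[c]caca_   read c → write c, move +1, go to s2
s2 | ac[c]aca_   read c → write a, move -1, go to s2
s2 | a[c]aaca_   read c → write a, move -1, go to s2
s2 | [a]aaaca_   read a → write b, move +1, go to s2
s2 | b[a]aaca_   read a → write b, move +1, go to s2
s2 | bb[a]aca_   read a → write b, move +1, go to s2
s2 | bbb[a]ca_   read a → write b, move +1, go to s2
s2 | bbbb[c]a_   read c → write a, move -1, go to s2
s2 | bbb[b]aa_   read b → write a, move +1, go to s2
s2 | bbba[a]a_   read a → write b, move +1, go to s2
s2 | bbbab[a]_   read a → write b, move +1, go to s2
s2 | bbbabb[_]   read _ → write c, move -1, go to s3
s3 | bbbab[b]c
No transition is defined for (s3, b); M halts in state s3.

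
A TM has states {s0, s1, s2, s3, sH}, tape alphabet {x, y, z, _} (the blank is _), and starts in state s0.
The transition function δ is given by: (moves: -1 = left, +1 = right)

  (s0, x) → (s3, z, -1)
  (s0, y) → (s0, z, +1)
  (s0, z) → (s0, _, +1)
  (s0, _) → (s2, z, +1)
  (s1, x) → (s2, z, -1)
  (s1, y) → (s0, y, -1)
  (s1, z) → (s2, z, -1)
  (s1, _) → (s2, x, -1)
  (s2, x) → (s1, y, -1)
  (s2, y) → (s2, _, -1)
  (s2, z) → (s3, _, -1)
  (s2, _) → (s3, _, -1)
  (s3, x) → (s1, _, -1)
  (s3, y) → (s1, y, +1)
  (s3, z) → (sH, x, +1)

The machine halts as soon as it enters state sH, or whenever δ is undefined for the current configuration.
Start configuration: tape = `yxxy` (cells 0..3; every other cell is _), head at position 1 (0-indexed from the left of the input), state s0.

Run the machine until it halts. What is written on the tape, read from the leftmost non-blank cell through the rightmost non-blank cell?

zxy

state=s0 head=1 tape=__y[x]xy   (s0,x)→(s3,z,-1)
state=s3 head=0 tape=__[y]zxy   (s3,y)→(s1,y,+1)
state=s1 head=1 tape=__y[z]xy   (s1,z)→(s2,z,-1)
state=s2 head=0 tape=__[y]zxy   (s2,y)→(s2,_,-1)
state=s2 head=-1 tape=_[_]_zxy   (s2,_)→(s3,_,-1)
state=s3 head=-2 tape=[_]__zxy
The non-blank tape span at halt is zxy.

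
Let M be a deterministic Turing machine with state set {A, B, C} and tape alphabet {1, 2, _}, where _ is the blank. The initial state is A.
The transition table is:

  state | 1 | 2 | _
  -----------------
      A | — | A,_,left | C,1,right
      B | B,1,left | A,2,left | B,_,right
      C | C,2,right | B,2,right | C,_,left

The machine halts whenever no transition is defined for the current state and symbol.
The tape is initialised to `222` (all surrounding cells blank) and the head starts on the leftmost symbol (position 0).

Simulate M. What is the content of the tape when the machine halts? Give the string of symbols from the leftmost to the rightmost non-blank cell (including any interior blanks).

21_2

A | _[2]22   read 2 → write _, move left, go to A
A | [_]_22   read _ → write 1, move right, go to C
C | 1[_]22   read _ → write _, move left, go to C
C | [1]_22   read 1 → write 2, move right, go to C
C | 2[_]22   read _ → write _, move left, go to C
C | [2]_22   read 2 → write 2, move right, go to B
B | 2[_]22   read _ → write _, move right, go to B
B | 2_[2]2   read 2 → write 2, move left, go to A
A | 2[_]22   read _ → write 1, move right, go to C
C | 21[2]2   read 2 → write 2, move right, go to B
B | 212[2]   read 2 → write 2, move left, go to A
A | 21[2]2   read 2 → write _, move left, go to A
A | 2[1]_2
The non-blank tape span at halt is 21_2.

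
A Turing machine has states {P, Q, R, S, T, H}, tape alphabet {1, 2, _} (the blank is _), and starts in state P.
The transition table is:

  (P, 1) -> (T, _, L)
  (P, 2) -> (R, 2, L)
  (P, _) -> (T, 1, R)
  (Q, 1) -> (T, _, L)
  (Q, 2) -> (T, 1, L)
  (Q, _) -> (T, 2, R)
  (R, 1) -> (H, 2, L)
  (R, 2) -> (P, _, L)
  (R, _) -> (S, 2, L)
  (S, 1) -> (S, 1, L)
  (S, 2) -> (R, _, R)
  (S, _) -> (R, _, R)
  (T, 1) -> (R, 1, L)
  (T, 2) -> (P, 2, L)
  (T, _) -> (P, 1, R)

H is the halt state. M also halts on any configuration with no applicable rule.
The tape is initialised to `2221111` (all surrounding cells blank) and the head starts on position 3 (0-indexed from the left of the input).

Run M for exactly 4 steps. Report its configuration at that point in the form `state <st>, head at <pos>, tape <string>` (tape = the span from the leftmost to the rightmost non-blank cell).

state=P head=3 tape=_222[1]111   (P,1)→(T,_,L)
state=T head=2 tape=_22[2]_111   (T,2)→(P,2,L)
state=P head=1 tape=_2[2]2_111   (P,2)→(R,2,L)
state=R head=0 tape=_[2]22_111   (R,2)→(P,_,L)
state=P head=-1 tape=[_]_22_111
After 4 steps: state P, head at -1, tape 22_111.

state P, head at -1, tape 22_111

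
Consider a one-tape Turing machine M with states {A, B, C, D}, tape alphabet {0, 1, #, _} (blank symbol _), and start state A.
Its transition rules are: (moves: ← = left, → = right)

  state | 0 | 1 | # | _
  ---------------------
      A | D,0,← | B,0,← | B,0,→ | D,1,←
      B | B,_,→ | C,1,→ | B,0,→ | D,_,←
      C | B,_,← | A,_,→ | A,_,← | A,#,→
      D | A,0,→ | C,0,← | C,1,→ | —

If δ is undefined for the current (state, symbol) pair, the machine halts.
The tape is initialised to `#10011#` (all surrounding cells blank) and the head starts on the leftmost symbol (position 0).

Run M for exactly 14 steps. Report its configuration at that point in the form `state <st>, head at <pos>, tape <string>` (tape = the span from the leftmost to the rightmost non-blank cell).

state C, head at 6, tape 0110_1#

state=A head=0 tape=[#]10011#   (A,#)→(B,0,→)
state=B head=1 tape=0[1]0011#   (B,1)→(C,1,→)
state=C head=2 tape=01[0]011#   (C,0)→(B,_,←)
state=B head=1 tape=0[1]_011#   (B,1)→(C,1,→)
state=C head=2 tape=01[_]011#   (C,_)→(A,#,→)
state=A head=3 tape=01#[0]11#   (A,0)→(D,0,←)
state=D head=2 tape=01[#]011#   (D,#)→(C,1,→)
state=C head=3 tape=011[0]11#   (C,0)→(B,_,←)
state=B head=2 tape=01[1]_11#   (B,1)→(C,1,→)
state=C head=3 tape=011[_]11#   (C,_)→(A,#,→)
state=A head=4 tape=011#[1]1#   (A,1)→(B,0,←)
state=B head=3 tape=011[#]01#   (B,#)→(B,0,→)
state=B head=4 tape=0110[0]1#   (B,0)→(B,_,→)
state=B head=5 tape=0110_[1]#   (B,1)→(C,1,→)
state=C head=6 tape=0110_1[#]
After 14 steps: state C, head at 6, tape 0110_1#.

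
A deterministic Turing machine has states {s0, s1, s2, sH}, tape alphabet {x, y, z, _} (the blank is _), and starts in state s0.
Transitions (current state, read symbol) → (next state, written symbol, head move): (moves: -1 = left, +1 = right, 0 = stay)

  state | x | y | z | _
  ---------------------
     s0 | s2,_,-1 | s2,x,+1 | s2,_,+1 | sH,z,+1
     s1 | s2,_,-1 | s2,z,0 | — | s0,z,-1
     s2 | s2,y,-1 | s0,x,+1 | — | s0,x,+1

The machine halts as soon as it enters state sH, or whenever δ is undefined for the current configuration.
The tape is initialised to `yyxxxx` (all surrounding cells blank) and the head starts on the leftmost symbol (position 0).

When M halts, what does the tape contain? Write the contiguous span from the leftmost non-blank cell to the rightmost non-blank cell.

s0 | _[y]yxxxx   read y → write x, move +1, go to s2
s2 | _x[y]xxxx   read y → write x, move +1, go to s0
s0 | _xx[x]xxx   read x → write _, move -1, go to s2
s2 | _x[x]_xxx   read x → write y, move -1, go to s2
s2 | _[x]y_xxx   read x → write y, move -1, go to s2
s2 | [_]yy_xxx   read _ → write x, move +1, go to s0
s0 | x[y]y_xxx   read y → write x, move +1, go to s2
s2 | xx[y]_xxx   read y → write x, move +1, go to s0
s0 | xxx[_]xxx   read _ → write z, move +1, go to sH
sH | xxxz[x]xx
The non-blank tape span at halt is xxxzxxx.

xxxzxxx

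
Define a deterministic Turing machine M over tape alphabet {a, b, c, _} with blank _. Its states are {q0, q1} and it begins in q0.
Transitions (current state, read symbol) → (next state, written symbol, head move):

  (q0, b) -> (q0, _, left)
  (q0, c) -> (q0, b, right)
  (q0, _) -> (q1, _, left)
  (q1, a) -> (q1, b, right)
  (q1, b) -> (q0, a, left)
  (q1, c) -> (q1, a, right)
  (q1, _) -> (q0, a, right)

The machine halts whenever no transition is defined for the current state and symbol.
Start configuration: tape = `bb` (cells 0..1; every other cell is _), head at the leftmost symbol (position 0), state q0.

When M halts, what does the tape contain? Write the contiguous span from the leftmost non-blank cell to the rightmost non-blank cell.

state=q0 head=0 tape=__[b]b   (q0,b)→(q0,_,left)
state=q0 head=-1 tape=_[_]_b   (q0,_)→(q1,_,left)
state=q1 head=-2 tape=[_]__b   (q1,_)→(q0,a,right)
state=q0 head=-1 tape=a[_]_b   (q0,_)→(q1,_,left)
state=q1 head=-2 tape=[a]__b   (q1,a)→(q1,b,right)
state=q1 head=-1 tape=b[_]_b   (q1,_)→(q0,a,right)
state=q0 head=0 tape=ba[_]b   (q0,_)→(q1,_,left)
state=q1 head=-1 tape=b[a]_b   (q1,a)→(q1,b,right)
state=q1 head=0 tape=bb[_]b   (q1,_)→(q0,a,right)
state=q0 head=1 tape=bba[b]   (q0,b)→(q0,_,left)
state=q0 head=0 tape=bb[a]_
The non-blank tape span at halt is bba.

bba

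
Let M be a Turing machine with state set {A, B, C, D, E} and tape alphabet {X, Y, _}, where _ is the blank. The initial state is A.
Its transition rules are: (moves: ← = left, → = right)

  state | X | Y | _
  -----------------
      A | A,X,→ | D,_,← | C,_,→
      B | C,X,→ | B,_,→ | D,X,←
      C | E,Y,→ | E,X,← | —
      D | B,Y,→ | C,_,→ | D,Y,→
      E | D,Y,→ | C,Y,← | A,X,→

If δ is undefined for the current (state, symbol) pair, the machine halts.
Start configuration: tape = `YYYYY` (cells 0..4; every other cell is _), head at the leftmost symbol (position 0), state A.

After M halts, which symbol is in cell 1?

state=A head=0 tape=_[Y]YYYY___   (A,Y)→(D,_,←)
state=D head=-1 tape=[_]_YYYY___   (D,_)→(D,Y,→)
state=D head=0 tape=Y[_]YYYY___   (D,_)→(D,Y,→)
state=D head=1 tape=YY[Y]YYY___   (D,Y)→(C,_,→)
state=C head=2 tape=YY_[Y]YY___   (C,Y)→(E,X,←)
state=E head=1 tape=YY[_]XYY___   (E,_)→(A,X,→)
state=A head=2 tape=YYX[X]YY___   (A,X)→(A,X,→)
state=A head=3 tape=YYXX[Y]Y___   (A,Y)→(D,_,←)
state=D head=2 tape=YYX[X]_Y___   (D,X)→(B,Y,→)
state=B head=3 tape=YYXY[_]Y___   (B,_)→(D,X,←)
state=D head=2 tape=YYX[Y]XY___   (D,Y)→(C,_,→)
state=C head=3 tape=YYX_[X]Y___   (C,X)→(E,Y,→)
state=E head=4 tape=YYX_Y[Y]___   (E,Y)→(C,Y,←)
state=C head=3 tape=YYX_[Y]Y___   (C,Y)→(E,X,←)
state=E head=2 tape=YYX[_]XY___   (E,_)→(A,X,→)
state=A head=3 tape=YYXX[X]Y___   (A,X)→(A,X,→)
state=A head=4 tape=YYXXX[Y]___   (A,Y)→(D,_,←)
state=D head=3 tape=YYXX[X]____   (D,X)→(B,Y,→)
state=B head=4 tape=YYXXY[_]___   (B,_)→(D,X,←)
state=D head=3 tape=YYXX[Y]X___   (D,Y)→(C,_,→)
state=C head=4 tape=YYXX_[X]___   (C,X)→(E,Y,→)
state=E head=5 tape=YYXX_Y[_]__   (E,_)→(A,X,→)
state=A head=6 tape=YYXX_YX[_]_   (A,_)→(C,_,→)
state=C head=7 tape=YYXX_YX_[_]
Cell 1 holds X when M halts.

X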